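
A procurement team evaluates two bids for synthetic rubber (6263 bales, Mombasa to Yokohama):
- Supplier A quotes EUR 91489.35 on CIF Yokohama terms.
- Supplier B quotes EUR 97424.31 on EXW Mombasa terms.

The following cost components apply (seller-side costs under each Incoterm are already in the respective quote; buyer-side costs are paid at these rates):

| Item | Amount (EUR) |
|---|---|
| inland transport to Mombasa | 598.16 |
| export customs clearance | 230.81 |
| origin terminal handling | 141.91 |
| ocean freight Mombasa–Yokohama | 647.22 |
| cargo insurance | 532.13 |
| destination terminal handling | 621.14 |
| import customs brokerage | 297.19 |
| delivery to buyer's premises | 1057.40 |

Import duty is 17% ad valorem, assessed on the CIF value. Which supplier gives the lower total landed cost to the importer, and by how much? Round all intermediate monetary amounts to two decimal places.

Supplier A is cheaper by EUR 9459.67

Supplier A (CIF):
The CIF price already equals the CIF value: 91489.35
Import duty = 91489.35 × 17% = 15553.19
Buyer bears (A): 621.14 + 297.19 + 1057.40 = 1975.73
Landed cost (A) = invoice 91489.35 + 1975.73 + duty 15553.19 = 109018.27
Supplier B (EXW):
CIF value = EXW price + inland to port + export clearance + origin terminal + freight + insurance = 97424.31 + 598.16 + 230.81 + 141.91 + 647.22 + 532.13 = 99574.54
Import duty = 99574.54 × 17% = 16927.67
Buyer bears (B): 598.16 + 230.81 + 141.91 + 647.22 + 532.13 + 621.14 + 297.19 + 1057.40 = 4125.96
Landed cost (B) = invoice 97424.31 + 4125.96 + duty 16927.67 = 118477.94
Difference = |109018.27 − 118477.94| = 9459.67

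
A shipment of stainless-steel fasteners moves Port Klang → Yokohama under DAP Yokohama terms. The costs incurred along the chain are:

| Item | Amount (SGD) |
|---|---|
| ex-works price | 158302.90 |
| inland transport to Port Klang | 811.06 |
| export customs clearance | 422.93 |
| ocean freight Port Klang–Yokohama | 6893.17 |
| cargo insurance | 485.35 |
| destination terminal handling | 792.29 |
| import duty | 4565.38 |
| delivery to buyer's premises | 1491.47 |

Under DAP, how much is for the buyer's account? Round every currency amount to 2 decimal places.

Buyer's account: SGD 4565.38

DAP: the seller bears all costs to the named destination except import duty and clearance.
Seller's account: goods 158302.90 + inland to port 811.06 + export clearance 422.93 + freight 6893.17 + insurance 485.35 + destination terminal 792.29 + delivery 1491.47 = 169199.17
Buyer's account: duty 4565.38 = 4565.38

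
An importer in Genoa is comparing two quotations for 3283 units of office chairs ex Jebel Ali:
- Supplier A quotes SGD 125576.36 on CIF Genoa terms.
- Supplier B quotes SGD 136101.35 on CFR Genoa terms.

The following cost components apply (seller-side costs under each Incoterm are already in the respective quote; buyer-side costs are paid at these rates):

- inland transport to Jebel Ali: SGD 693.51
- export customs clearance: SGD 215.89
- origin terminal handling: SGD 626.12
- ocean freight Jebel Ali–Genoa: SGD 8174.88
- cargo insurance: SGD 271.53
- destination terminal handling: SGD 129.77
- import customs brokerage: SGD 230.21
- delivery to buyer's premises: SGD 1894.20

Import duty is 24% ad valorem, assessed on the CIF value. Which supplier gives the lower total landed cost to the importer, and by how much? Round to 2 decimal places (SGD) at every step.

Supplier A is cheaper by SGD 13387.68

Supplier A (CIF):
The CIF price already equals the CIF value: 125576.36
Import duty = 125576.36 × 24% = 30138.33
Buyer bears (A): 129.77 + 230.21 + 1894.20 = 2254.18
Landed cost (A) = invoice 125576.36 + 2254.18 + duty 30138.33 = 157968.87
Supplier B (CFR):
CIF value = CFR price + insurance = 136101.35 + 271.53 = 136372.88
Import duty = 136372.88 × 24% = 32729.49
Buyer bears (B): 271.53 + 129.77 + 230.21 + 1894.20 = 2525.71
Landed cost (B) = invoice 136101.35 + 2525.71 + duty 32729.49 = 171356.55
Difference = |157968.87 − 171356.55| = 13387.68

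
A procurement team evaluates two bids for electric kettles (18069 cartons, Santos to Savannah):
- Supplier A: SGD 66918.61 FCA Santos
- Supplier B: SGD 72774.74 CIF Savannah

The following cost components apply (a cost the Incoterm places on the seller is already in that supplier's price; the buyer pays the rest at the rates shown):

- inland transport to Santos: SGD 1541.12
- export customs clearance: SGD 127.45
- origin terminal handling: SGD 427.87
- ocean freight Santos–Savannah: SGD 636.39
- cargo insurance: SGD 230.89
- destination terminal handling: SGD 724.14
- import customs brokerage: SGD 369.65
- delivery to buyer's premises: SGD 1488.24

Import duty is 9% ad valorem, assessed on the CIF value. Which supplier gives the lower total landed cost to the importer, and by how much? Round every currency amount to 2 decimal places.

Supplier A is cheaper by SGD 4971.47

Supplier A (FCA):
CIF value = FCA price + origin terminal + freight + insurance = 66918.61 + 427.87 + 636.39 + 230.89 = 68213.76
Import duty = 68213.76 × 9% = 6139.24
Buyer bears (A): 427.87 + 636.39 + 230.89 + 724.14 + 369.65 + 1488.24 = 3877.18
Landed cost (A) = invoice 66918.61 + 3877.18 + duty 6139.24 = 76935.03
Supplier B (CIF):
The CIF price already equals the CIF value: 72774.74
Import duty = 72774.74 × 9% = 6549.73
Buyer bears (B): 724.14 + 369.65 + 1488.24 = 2582.03
Landed cost (B) = invoice 72774.74 + 2582.03 + duty 6549.73 = 81906.50
Difference = |76935.03 − 81906.50| = 4971.47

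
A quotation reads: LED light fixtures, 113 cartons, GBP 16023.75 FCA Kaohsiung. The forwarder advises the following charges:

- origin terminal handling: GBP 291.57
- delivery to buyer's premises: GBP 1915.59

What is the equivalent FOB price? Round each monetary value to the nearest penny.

FOB price: GBP 16315.32

Not relevant to the conversion: delivery — on the buyer under both terms; not part of either seller's price.
From FCA to FOB, the seller additionally bears: origin terminal.
FOB price = 16023.75 + 291.57 = 16315.32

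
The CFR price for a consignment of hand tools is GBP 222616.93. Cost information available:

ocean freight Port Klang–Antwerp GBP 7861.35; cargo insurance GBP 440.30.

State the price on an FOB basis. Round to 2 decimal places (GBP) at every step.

FOB price: GBP 214755.58

Not relevant to the conversion: insurance — on the buyer under both terms; not part of either seller's price.
From CFR to FOB, the seller no longer bears: freight.
FOB price = 222616.93 − 7861.35 = 214755.58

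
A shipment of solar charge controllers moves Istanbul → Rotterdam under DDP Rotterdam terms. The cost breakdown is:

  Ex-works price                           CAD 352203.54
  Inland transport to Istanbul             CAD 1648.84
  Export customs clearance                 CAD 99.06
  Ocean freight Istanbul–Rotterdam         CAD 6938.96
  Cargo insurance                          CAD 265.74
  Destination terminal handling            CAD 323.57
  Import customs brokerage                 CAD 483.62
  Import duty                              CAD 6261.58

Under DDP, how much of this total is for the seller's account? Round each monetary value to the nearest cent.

Seller's account: CAD 368224.91

DDP: the seller bears all costs including import duty.
Seller's account: goods 352203.54 + inland to port 1648.84 + export clearance 99.06 + freight 6938.96 + insurance 265.74 + destination terminal 323.57 + brokerage 483.62 + duty 6261.58 = 368224.91
Buyer's account: 0.00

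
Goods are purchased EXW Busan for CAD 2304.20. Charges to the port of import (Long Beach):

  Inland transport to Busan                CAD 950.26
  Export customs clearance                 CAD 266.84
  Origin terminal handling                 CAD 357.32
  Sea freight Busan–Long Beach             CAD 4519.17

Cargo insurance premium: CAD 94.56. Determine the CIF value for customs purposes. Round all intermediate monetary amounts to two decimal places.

CIF = EXW price + pre-shipment costs + freight + insurance
CIF = 2304.20 + 950.26 + 266.84 + 357.32 + 4519.17 + 94.56 = 8492.35

CIF value: CAD 8492.35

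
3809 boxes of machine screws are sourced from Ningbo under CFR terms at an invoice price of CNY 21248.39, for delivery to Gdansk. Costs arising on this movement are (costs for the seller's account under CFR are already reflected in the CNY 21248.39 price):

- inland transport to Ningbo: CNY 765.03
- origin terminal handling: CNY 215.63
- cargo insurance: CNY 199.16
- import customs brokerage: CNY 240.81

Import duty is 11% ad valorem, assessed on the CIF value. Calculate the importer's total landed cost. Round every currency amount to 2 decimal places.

CFR: the seller pays costs through ocean freight to the destination port, but not insurance.
Already in the invoice (seller's account under CFR): inland to port, origin terminal — exclude.
CIF value = CFR price + insurance = 21248.39 + 199.16 = 21447.55
Import duty = 21447.55 × 11% = 2359.23
Buyer bears: insurance 199.16 + brokerage 240.81 + duty 2359.23 = 2799.20
Landed cost = invoice 21248.39 + 2799.20 = 24047.59

Total landed cost: CNY 24047.59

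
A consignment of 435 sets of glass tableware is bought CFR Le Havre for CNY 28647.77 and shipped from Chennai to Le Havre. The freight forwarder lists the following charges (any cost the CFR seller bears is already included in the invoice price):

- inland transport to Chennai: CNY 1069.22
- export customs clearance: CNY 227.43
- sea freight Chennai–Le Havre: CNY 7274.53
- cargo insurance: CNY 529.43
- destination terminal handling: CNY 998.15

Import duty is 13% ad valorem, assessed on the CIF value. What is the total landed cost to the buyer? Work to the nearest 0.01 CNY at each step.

CFR: the seller pays costs through ocean freight to the destination port, but not insurance.
Already in the invoice (seller's account under CFR): inland to port, export clearance, freight — exclude.
CIF value = CFR price + insurance = 28647.77 + 529.43 = 29177.20
Import duty = 29177.20 × 13% = 3793.04
Buyer bears: insurance 529.43 + destination terminal 998.15 + duty 3793.04 = 5320.62
Landed cost = invoice 28647.77 + 5320.62 = 33968.39

Total landed cost: CNY 33968.39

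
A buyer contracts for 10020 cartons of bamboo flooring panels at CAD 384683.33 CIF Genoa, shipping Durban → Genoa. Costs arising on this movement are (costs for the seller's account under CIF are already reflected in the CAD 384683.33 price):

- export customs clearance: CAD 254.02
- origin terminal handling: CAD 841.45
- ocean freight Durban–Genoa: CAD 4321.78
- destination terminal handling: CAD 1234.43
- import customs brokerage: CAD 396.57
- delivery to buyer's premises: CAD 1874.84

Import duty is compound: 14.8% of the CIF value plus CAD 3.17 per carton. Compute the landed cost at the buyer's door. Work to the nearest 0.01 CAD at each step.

CIF: the seller pays costs through ocean freight and marine insurance to the destination port.
Already in the invoice (seller's account under CIF): export clearance, origin terminal, freight — exclude.
The CIF price already equals the CIF value: 384683.33
Ad valorem component: 384683.33 × 14.8% = 56933.13
Specific component: 10020 × 3.17 = 31763.40
Import duty = 56933.13 + 31763.40 = 88696.53
Buyer bears: destination terminal 1234.43 + brokerage 396.57 + delivery 1874.84 + duty 88696.53 = 92202.37
Landed cost = invoice 384683.33 + 92202.37 = 476885.70

Total landed cost: CAD 476885.70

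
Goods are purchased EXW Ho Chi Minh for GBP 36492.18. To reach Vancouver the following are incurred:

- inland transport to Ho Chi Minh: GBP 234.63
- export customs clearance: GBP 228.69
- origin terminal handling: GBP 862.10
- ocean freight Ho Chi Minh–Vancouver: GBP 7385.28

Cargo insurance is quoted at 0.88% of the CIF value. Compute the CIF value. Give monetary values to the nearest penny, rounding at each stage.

CIF value: GBP 45604.20

Let C be the CIF value. C = EXW price + pre-shipment costs + freight + 0.88% × C
C − 0.88% × C = 36492.18 + 234.63 + 228.69 + 862.10 + 7385.28
0.9912 × C = 45202.88
C = 45202.88 / 0.9912 = 45604.20
Insurance premium = 0.88% × 45604.20 = 401.32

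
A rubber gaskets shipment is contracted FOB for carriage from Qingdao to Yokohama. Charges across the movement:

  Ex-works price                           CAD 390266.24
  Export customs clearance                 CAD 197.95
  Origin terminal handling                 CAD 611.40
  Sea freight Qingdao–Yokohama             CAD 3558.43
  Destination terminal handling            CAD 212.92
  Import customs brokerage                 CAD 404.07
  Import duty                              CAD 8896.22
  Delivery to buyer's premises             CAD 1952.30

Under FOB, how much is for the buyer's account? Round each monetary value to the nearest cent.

Buyer's account: CAD 15023.94

FOB: the seller bears costs until goods are on board at the origin port; the buyer bears freight, insurance and all costs thereafter.
Seller's account: goods 390266.24 + export clearance 197.95 + origin terminal 611.40 = 391075.59
Buyer's account: freight 3558.43 + destination terminal 212.92 + brokerage 404.07 + duty 8896.22 + delivery 1952.30 = 15023.94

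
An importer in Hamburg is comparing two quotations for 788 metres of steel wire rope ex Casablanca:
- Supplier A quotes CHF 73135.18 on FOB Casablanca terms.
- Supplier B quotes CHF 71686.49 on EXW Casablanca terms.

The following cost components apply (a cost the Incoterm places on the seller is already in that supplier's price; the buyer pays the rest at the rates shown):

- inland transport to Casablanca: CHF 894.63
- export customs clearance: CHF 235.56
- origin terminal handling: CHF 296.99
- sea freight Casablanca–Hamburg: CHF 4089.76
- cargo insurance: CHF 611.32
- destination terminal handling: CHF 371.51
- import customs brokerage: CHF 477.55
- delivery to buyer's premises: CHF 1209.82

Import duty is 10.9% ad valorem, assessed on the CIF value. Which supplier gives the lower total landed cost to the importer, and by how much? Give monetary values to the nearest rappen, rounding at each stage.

Supplier B is cheaper by CHF 23.85

Supplier A (FOB):
CIF value = FOB price + freight + insurance = 73135.18 + 4089.76 + 611.32 = 77836.26
Import duty = 77836.26 × 10.9% = 8484.15
Buyer bears (A): 4089.76 + 611.32 + 371.51 + 477.55 + 1209.82 = 6759.96
Landed cost (A) = invoice 73135.18 + 6759.96 + duty 8484.15 = 88379.29
Supplier B (EXW):
CIF value = EXW price + inland to port + export clearance + origin terminal + freight + insurance = 71686.49 + 894.63 + 235.56 + 296.99 + 4089.76 + 611.32 = 77814.75
Import duty = 77814.75 × 10.9% = 8481.81
Buyer bears (B): 894.63 + 235.56 + 296.99 + 4089.76 + 611.32 + 371.51 + 477.55 + 1209.82 = 8187.14
Landed cost (B) = invoice 71686.49 + 8187.14 + duty 8481.81 = 88355.44
Difference = |88379.29 − 88355.44| = 23.85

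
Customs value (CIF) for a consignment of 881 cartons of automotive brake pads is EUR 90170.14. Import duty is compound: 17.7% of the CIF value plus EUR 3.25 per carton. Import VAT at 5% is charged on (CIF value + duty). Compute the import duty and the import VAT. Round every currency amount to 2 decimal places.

Import duty: EUR 18823.36; import VAT: EUR 5449.68

Ad valorem component: 90170.14 × 17.7% = 15960.11
Specific component: 881 × 3.25 = 2863.25
Import duty = 15960.11 + 2863.25 = 18823.36
VAT base = CIF + duty = 90170.14 + 18823.36 = 108993.50
Import VAT = 108993.50 × 5% = 5449.68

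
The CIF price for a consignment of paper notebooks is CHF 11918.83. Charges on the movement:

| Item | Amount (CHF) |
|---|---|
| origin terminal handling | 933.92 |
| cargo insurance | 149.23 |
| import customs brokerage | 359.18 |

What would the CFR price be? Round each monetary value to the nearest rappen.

CFR price: CHF 11769.60

Not relevant to the conversion: origin terminal — on the seller under both CIF and CFR; already in the CIF price and stays in the CFR price. brokerage — on the buyer under both terms; not part of either seller's price.
From CIF to CFR, the seller no longer bears: insurance.
CFR price = 11918.83 − 149.23 = 11769.60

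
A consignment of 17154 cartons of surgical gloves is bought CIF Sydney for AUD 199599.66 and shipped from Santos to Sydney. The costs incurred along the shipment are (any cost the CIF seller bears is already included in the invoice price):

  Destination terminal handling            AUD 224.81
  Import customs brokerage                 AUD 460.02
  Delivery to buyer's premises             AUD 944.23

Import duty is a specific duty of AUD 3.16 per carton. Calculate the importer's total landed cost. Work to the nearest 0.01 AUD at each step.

Total landed cost: AUD 255435.36

CIF: the seller pays costs through ocean freight and marine insurance to the destination port.
The CIF price already equals the CIF value: 199599.66
Import duty = 17154 × 3.16 = 54206.64
Buyer bears: destination terminal 224.81 + brokerage 460.02 + delivery 944.23 + duty 54206.64 = 55835.70
Landed cost = invoice 199599.66 + 55835.70 = 255435.36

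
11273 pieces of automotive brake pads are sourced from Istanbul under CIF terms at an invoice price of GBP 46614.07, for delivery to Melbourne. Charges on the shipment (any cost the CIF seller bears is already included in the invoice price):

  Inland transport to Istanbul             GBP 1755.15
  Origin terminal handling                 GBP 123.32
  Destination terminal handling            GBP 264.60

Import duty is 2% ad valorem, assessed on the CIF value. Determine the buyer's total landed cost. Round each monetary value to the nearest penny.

Total landed cost: GBP 47810.95

CIF: the seller pays costs through ocean freight and marine insurance to the destination port.
Already in the invoice (seller's account under CIF): inland to port, origin terminal — exclude.
The CIF price already equals the CIF value: 46614.07
Import duty = 46614.07 × 2% = 932.28
Buyer bears: destination terminal 264.60 + duty 932.28 = 1196.88
Landed cost = invoice 46614.07 + 1196.88 = 47810.95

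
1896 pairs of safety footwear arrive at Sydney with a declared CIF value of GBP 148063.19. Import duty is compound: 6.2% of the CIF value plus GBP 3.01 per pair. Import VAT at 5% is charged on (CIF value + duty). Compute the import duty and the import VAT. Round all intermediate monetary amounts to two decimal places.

Ad valorem component: 148063.19 × 6.2% = 9179.92
Specific component: 1896 × 3.01 = 5706.96
Import duty = 9179.92 + 5706.96 = 14886.88
VAT base = CIF + duty = 148063.19 + 14886.88 = 162950.07
Import VAT = 162950.07 × 5% = 8147.50

Import duty: GBP 14886.88; import VAT: GBP 8147.50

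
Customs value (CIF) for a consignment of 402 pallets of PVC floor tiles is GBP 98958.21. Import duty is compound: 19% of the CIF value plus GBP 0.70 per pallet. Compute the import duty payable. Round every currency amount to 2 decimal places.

Ad valorem component: 98958.21 × 19% = 18802.06
Specific component: 402 × 0.70 = 281.40
Import duty = 18802.06 + 281.40 = 19083.46

Import duty: GBP 19083.46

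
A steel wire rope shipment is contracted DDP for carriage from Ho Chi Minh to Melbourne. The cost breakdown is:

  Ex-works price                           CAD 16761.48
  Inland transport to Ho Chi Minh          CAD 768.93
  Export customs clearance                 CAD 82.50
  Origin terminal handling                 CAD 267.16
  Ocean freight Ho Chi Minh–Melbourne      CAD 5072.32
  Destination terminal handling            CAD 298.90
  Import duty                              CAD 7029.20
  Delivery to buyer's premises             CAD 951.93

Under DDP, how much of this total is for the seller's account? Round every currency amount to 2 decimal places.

Seller's account: CAD 31232.42

DDP: the seller bears all costs including import duty.
Seller's account: goods 16761.48 + inland to port 768.93 + export clearance 82.50 + origin terminal 267.16 + freight 5072.32 + destination terminal 298.90 + duty 7029.20 + delivery 951.93 = 31232.42
Buyer's account: 0.00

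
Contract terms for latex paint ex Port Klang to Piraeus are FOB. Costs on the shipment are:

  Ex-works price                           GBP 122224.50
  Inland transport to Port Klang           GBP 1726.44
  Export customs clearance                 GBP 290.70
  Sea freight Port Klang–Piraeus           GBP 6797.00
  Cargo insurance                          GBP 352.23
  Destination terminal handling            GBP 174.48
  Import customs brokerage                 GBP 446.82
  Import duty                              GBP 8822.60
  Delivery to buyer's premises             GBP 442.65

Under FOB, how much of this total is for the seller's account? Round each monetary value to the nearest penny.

Seller's account: GBP 124241.64

FOB: the seller bears costs until goods are on board at the origin port; the buyer bears freight, insurance and all costs thereafter.
Seller's account: goods 122224.50 + inland to port 1726.44 + export clearance 290.70 = 124241.64
Buyer's account: freight 6797.00 + insurance 352.23 + destination terminal 174.48 + brokerage 446.82 + duty 8822.60 + delivery 442.65 = 17035.78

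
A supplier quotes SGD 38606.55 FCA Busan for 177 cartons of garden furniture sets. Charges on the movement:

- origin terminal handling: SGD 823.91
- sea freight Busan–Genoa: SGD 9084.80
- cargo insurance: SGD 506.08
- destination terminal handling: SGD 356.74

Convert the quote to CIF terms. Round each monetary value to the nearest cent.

CIF price: SGD 49021.34

Not relevant to the conversion: destination terminal — on the buyer under both terms; not part of either seller's price.
From FCA to CIF, the seller additionally bears: origin terminal, freight, insurance.
CIF price = 38606.55 + 823.91 + 9084.80 + 506.08 = 49021.34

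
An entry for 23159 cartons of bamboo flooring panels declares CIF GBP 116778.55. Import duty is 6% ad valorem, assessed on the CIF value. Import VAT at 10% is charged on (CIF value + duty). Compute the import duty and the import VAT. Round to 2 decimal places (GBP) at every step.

Import duty = 116778.55 × 6% = 7006.71
VAT base = CIF + duty = 116778.55 + 7006.71 = 123785.26
Import VAT = 123785.26 × 10% = 12378.53

Import duty: GBP 7006.71; import VAT: GBP 12378.53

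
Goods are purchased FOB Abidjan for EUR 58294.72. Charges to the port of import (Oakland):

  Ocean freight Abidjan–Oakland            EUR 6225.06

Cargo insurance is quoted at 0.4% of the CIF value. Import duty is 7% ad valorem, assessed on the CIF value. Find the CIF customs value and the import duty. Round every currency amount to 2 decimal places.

CIF value: EUR 64778.90; import duty: EUR 4534.52

Let C be the CIF value. C = FOB price + freight + 0.4% × C
C − 0.4% × C = 58294.72 + 6225.06
0.996 × C = 64519.78
C = 64519.78 / 0.996 = 64778.90
Insurance premium = 0.4% × 64778.90 = 259.12
Import duty = 64778.90 × 7% = 4534.52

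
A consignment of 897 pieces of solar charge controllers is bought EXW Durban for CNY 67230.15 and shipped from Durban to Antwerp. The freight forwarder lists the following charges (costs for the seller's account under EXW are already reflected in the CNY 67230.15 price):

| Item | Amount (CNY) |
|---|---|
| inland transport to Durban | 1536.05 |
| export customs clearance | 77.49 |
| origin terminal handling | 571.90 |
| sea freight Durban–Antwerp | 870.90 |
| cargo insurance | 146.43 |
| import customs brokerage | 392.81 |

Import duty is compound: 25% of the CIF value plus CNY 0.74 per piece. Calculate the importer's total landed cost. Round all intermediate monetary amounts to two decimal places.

EXW: the seller makes goods available at their premises; the buyer bears all onward costs.
CIF value = EXW price + inland to port + export clearance + origin terminal + freight + insurance = 67230.15 + 1536.05 + 77.49 + 571.90 + 870.90 + 146.43 = 70432.92
Ad valorem component: 70432.92 × 25% = 17608.23
Specific component: 897 × 0.74 = 663.78
Import duty = 17608.23 + 663.78 = 18272.01
Buyer bears: inland to port 1536.05 + export clearance 77.49 + origin terminal 571.90 + freight 870.90 + insurance 146.43 + brokerage 392.81 + duty 18272.01 = 21867.59
Landed cost = invoice 67230.15 + 21867.59 = 89097.74

Total landed cost: CNY 89097.74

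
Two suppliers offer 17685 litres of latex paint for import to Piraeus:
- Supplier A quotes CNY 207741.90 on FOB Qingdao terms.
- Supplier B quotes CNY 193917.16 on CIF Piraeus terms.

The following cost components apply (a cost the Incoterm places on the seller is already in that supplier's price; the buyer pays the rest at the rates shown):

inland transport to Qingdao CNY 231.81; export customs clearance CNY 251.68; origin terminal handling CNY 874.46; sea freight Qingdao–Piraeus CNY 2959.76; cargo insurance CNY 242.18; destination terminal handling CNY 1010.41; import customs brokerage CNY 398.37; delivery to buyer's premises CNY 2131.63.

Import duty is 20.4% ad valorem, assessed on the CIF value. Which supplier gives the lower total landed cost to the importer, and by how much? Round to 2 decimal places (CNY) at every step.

Supplier A (FOB):
CIF value = FOB price + freight + insurance = 207741.90 + 2959.76 + 242.18 = 210943.84
Import duty = 210943.84 × 20.4% = 43032.54
Buyer bears (A): 2959.76 + 242.18 + 1010.41 + 398.37 + 2131.63 = 6742.35
Landed cost (A) = invoice 207741.90 + 6742.35 + duty 43032.54 = 257516.79
Supplier B (CIF):
The CIF price already equals the CIF value: 193917.16
Import duty = 193917.16 × 20.4% = 39559.10
Buyer bears (B): 1010.41 + 398.37 + 2131.63 = 3540.41
Landed cost (B) = invoice 193917.16 + 3540.41 + duty 39559.10 = 237016.67
Difference = |257516.79 − 237016.67| = 20500.12

Supplier B is cheaper by CNY 20500.12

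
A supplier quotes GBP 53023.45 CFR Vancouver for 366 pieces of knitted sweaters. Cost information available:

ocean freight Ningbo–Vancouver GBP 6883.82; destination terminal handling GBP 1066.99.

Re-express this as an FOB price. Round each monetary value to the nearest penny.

FOB price: GBP 46139.63

Not relevant to the conversion: destination terminal — on the buyer under both terms; not part of either seller's price.
From CFR to FOB, the seller no longer bears: freight.
FOB price = 53023.45 − 6883.82 = 46139.63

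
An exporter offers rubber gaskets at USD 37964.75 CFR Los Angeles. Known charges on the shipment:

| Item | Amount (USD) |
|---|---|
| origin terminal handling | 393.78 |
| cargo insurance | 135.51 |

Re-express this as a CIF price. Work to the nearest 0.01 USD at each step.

CIF price: USD 38100.26

Not relevant to the conversion: origin terminal — on the seller under both CFR and CIF; already in the CFR price and stays in the CIF price.
From CFR to CIF, the seller additionally bears: insurance.
CIF price = 37964.75 + 135.51 = 38100.26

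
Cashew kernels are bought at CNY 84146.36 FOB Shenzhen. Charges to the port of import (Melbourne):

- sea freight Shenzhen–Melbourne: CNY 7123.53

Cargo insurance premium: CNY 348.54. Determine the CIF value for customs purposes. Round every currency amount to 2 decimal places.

CIF = FOB price + freight + insurance
CIF = 84146.36 + 7123.53 + 348.54 = 91618.43

CIF value: CNY 91618.43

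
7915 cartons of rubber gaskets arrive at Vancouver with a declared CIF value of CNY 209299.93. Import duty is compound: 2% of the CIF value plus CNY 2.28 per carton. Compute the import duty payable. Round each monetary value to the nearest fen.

Import duty: CNY 22232.20

Ad valorem component: 209299.93 × 2% = 4186.00
Specific component: 7915 × 2.28 = 18046.20
Import duty = 4186.00 + 18046.20 = 22232.20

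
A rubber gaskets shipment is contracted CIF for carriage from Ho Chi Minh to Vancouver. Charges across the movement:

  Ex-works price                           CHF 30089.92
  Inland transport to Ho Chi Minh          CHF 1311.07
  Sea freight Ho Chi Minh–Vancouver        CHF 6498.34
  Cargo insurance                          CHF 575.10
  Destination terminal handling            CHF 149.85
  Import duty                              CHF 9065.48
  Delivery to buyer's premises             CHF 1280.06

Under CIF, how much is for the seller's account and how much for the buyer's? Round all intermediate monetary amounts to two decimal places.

Seller: CHF 38474.43; buyer: CHF 10495.39

CIF: the seller pays costs through ocean freight and marine insurance to the destination port.
Seller's account: goods 30089.92 + inland to port 1311.07 + freight 6498.34 + insurance 575.10 = 38474.43
Buyer's account: destination terminal 149.85 + duty 9065.48 + delivery 1280.06 = 10495.39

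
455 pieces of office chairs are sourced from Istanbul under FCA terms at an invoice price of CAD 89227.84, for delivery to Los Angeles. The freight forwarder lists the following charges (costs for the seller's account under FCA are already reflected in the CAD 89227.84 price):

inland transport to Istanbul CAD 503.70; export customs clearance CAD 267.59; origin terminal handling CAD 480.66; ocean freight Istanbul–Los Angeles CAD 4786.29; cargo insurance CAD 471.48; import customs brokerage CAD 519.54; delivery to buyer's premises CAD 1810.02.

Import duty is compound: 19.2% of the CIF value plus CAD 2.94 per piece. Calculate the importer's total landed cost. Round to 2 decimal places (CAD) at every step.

Total landed cost: CAD 116867.05

FCA: the seller delivers export-cleared goods to the carrier; the buyer bears costs from that point.
Already in the invoice (seller's account under FCA): inland to port, export clearance — exclude.
CIF value = FCA price + origin terminal + freight + insurance = 89227.84 + 480.66 + 4786.29 + 471.48 = 94966.27
Ad valorem component: 94966.27 × 19.2% = 18233.52
Specific component: 455 × 2.94 = 1337.70
Import duty = 18233.52 + 1337.70 = 19571.22
Buyer bears: origin terminal 480.66 + freight 4786.29 + insurance 471.48 + brokerage 519.54 + delivery 1810.02 + duty 19571.22 = 27639.21
Landed cost = invoice 89227.84 + 27639.21 = 116867.05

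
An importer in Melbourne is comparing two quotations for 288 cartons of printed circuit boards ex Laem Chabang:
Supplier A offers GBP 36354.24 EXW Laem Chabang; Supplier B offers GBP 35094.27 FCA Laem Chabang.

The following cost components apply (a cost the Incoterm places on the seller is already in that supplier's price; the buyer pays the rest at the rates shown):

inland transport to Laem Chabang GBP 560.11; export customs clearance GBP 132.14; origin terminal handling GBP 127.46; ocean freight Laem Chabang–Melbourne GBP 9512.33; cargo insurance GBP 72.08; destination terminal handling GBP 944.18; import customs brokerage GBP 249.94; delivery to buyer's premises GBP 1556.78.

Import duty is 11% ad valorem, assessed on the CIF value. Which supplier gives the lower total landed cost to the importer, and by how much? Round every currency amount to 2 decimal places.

Supplier A (EXW):
CIF value = EXW price + inland to port + export clearance + origin terminal + freight + insurance = 36354.24 + 560.11 + 132.14 + 127.46 + 9512.33 + 72.08 = 46758.36
Import duty = 46758.36 × 11% = 5143.42
Buyer bears (A): 560.11 + 132.14 + 127.46 + 9512.33 + 72.08 + 944.18 + 249.94 + 1556.78 = 13155.02
Landed cost (A) = invoice 36354.24 + 13155.02 + duty 5143.42 = 54652.68
Supplier B (FCA):
CIF value = FCA price + origin terminal + freight + insurance = 35094.27 + 127.46 + 9512.33 + 72.08 = 44806.14
Import duty = 44806.14 × 11% = 4928.68
Buyer bears (B): 127.46 + 9512.33 + 72.08 + 944.18 + 249.94 + 1556.78 = 12462.77
Landed cost (B) = invoice 35094.27 + 12462.77 + duty 4928.68 = 52485.72
Difference = |54652.68 − 52485.72| = 2166.96

Supplier B is cheaper by GBP 2166.96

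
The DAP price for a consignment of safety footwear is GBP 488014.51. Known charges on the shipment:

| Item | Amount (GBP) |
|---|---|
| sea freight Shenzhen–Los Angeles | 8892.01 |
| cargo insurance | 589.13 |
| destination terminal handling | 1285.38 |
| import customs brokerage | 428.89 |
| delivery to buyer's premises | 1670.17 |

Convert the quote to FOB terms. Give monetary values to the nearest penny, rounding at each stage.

FOB price: GBP 475577.82

Not relevant to the conversion: brokerage — on the buyer under both terms; not part of either seller's price.
From DAP to FOB, the seller no longer bears: freight, insurance, destination terminal, delivery.
FOB price = 488014.51 − 8892.01 − 589.13 − 1285.38 − 1670.17 = 475577.82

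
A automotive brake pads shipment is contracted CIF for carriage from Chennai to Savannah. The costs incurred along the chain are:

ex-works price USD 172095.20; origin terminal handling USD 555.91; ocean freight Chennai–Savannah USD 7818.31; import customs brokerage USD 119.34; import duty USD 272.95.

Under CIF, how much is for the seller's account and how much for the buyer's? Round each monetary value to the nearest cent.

Seller: USD 180469.42; buyer: USD 392.29

CIF: the seller pays costs through ocean freight and marine insurance to the destination port.
Seller's account: goods 172095.20 + origin terminal 555.91 + freight 7818.31 = 180469.42
Buyer's account: brokerage 119.34 + duty 272.95 = 392.29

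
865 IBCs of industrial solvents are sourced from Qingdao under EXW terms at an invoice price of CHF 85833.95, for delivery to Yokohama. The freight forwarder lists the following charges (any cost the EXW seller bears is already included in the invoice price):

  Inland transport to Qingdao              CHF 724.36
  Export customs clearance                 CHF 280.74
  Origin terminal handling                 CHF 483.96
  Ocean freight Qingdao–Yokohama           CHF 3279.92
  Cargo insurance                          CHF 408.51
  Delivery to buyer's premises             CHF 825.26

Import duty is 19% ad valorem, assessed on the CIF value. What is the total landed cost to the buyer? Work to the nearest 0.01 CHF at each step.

EXW: the seller makes goods available at their premises; the buyer bears all onward costs.
CIF value = EXW price + inland to port + export clearance + origin terminal + freight + insurance = 85833.95 + 724.36 + 280.74 + 483.96 + 3279.92 + 408.51 = 91011.44
Import duty = 91011.44 × 19% = 17292.17
Buyer bears: inland to port 724.36 + export clearance 280.74 + origin terminal 483.96 + freight 3279.92 + insurance 408.51 + delivery 825.26 + duty 17292.17 = 23294.92
Landed cost = invoice 85833.95 + 23294.92 = 109128.87

Total landed cost: CHF 109128.87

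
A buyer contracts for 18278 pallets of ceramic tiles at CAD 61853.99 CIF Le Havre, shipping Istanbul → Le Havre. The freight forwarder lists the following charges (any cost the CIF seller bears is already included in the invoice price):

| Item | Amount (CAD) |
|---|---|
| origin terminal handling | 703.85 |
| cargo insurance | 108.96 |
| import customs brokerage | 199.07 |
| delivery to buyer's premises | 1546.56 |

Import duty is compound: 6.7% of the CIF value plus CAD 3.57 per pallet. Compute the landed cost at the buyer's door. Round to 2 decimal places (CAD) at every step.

Total landed cost: CAD 132996.30

CIF: the seller pays costs through ocean freight and marine insurance to the destination port.
Already in the invoice (seller's account under CIF): origin terminal, insurance — exclude.
The CIF price already equals the CIF value: 61853.99
Ad valorem component: 61853.99 × 6.7% = 4144.22
Specific component: 18278 × 3.57 = 65252.46
Import duty = 4144.22 + 65252.46 = 69396.68
Buyer bears: brokerage 199.07 + delivery 1546.56 + duty 69396.68 = 71142.31
Landed cost = invoice 61853.99 + 71142.31 = 132996.30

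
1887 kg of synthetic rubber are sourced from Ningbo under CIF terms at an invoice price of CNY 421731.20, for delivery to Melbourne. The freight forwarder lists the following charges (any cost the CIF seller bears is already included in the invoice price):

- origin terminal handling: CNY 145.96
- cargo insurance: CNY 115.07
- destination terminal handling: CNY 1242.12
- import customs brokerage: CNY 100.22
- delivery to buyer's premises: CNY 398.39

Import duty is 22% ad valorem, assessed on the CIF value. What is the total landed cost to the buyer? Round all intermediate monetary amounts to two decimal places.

CIF: the seller pays costs through ocean freight and marine insurance to the destination port.
Already in the invoice (seller's account under CIF): origin terminal, insurance — exclude.
The CIF price already equals the CIF value: 421731.20
Import duty = 421731.20 × 22% = 92780.86
Buyer bears: destination terminal 1242.12 + brokerage 100.22 + delivery 398.39 + duty 92780.86 = 94521.59
Landed cost = invoice 421731.20 + 94521.59 = 516252.79

Total landed cost: CNY 516252.79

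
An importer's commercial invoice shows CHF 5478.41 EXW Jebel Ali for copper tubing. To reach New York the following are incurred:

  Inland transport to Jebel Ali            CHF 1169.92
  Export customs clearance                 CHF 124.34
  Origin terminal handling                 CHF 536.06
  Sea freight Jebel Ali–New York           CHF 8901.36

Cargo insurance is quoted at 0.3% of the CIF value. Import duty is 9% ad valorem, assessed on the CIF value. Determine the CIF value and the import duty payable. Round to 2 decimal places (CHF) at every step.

CIF value: CHF 16258.87; import duty: CHF 1463.30

Let C be the CIF value. C = EXW price + pre-shipment costs + freight + 0.3% × C
C − 0.3% × C = 5478.41 + 1169.92 + 124.34 + 536.06 + 8901.36
0.997 × C = 16210.09
C = 16210.09 / 0.997 = 16258.87
Insurance premium = 0.3% × 16258.87 = 48.78
Import duty = 16258.87 × 9% = 1463.30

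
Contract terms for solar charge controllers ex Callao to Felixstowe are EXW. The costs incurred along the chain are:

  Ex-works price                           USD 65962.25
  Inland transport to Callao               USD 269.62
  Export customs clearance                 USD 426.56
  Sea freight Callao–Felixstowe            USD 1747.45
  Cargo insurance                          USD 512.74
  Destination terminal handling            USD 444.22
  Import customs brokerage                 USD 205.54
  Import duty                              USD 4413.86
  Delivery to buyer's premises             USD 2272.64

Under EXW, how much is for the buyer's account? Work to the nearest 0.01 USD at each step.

EXW: the seller makes goods available at their premises; the buyer bears all onward costs.
Seller's account: goods 65962.25 = 65962.25
Buyer's account: inland to port 269.62 + export clearance 426.56 + freight 1747.45 + insurance 512.74 + destination terminal 444.22 + brokerage 205.54 + duty 4413.86 + delivery 2272.64 = 10292.63

Buyer's account: USD 10292.63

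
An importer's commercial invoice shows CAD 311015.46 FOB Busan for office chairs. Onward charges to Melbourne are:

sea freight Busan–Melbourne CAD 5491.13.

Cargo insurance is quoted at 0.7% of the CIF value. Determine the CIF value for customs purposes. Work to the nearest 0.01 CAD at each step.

CIF value: CAD 318737.75

Let C be the CIF value. C = FOB price + freight + 0.7% × C
C − 0.7% × C = 311015.46 + 5491.13
0.993 × C = 316506.59
C = 316506.59 / 0.993 = 318737.75
Insurance premium = 0.7% × 318737.75 = 2231.16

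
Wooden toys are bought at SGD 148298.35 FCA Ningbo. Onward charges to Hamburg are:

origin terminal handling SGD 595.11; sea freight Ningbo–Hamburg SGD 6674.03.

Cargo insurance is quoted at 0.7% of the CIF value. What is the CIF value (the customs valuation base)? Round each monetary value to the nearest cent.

CIF value: SGD 156664.14

Let C be the CIF value. C = FCA price + pre-shipment costs + freight + 0.7% × C
C − 0.7% × C = 148298.35 + 595.11 + 6674.03
0.993 × C = 155567.49
C = 155567.49 / 0.993 = 156664.14
Insurance premium = 0.7% × 156664.14 = 1096.65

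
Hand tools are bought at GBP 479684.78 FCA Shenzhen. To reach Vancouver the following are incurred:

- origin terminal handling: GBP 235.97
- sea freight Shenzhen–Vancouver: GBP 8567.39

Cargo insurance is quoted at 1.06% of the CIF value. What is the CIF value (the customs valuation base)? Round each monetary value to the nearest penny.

CIF value: GBP 493721.59

Let C be the CIF value. C = FCA price + pre-shipment costs + freight + 1.06% × C
C − 1.06% × C = 479684.78 + 235.97 + 8567.39
0.9894 × C = 488488.14
C = 488488.14 / 0.9894 = 493721.59
Insurance premium = 1.06% × 493721.59 = 5233.45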